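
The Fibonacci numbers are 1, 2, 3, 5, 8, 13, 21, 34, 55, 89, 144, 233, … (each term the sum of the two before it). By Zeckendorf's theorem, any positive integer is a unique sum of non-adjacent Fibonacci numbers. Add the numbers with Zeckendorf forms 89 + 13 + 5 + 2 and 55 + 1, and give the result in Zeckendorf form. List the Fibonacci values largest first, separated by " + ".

144 + 21

The two numbers are 109 and 56, so their sum is 165.
Greedy algorithm:
take 144 (≤ 165); 165 − 144 = 21
take 21 (≤ 21); 21 − 21 = 0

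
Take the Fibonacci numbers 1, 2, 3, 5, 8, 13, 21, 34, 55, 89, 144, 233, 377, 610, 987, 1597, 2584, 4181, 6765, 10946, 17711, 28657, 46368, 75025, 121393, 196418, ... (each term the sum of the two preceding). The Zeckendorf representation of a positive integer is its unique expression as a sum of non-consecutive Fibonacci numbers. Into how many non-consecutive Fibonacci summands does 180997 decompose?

9

Greedily peel off the largest Fibonacci term at each step:
take 121393 (≤ 180997); 180997 − 121393 = 59604
take 46368 (≤ 59604); 59604 − 46368 = 13236
take 10946 (≤ 13236); 13236 − 10946 = 2290
take 1597 (≤ 2290); 2290 − 1597 = 693
take 610 (≤ 693); 693 − 610 = 83
take 55 (≤ 83); 83 − 55 = 28
take 21 (≤ 28); 28 − 21 = 7
take 5 (≤ 7); 7 − 5 = 2
take 2 (≤ 2); 2 − 2 = 0
180997 = 121393 + 46368 + 10946 + 1597 + 610 + 55 + 21 + 5 + 2, which has 9 terms.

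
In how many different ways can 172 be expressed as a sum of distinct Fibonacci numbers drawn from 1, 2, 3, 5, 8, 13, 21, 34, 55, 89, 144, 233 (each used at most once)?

Each representation comes from the Zeckendorf form by replacing some F_k with F_{k−1} + F_{k−2} where possible.
172 = 144+21+5+2 = 144+13+8+5+2 = 89+55+21+5+2 = 89+55+13+8+5+2 = … (1 more), for 5 in all.

5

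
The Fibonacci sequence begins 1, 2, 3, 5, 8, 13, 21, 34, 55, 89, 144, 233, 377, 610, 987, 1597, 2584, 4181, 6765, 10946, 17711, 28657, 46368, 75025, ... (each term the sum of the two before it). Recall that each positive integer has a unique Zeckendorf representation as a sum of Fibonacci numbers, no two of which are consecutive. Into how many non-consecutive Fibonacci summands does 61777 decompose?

7

largest Fibonacci ≤ 61777 is 46368; 61777 − 46368 = 15409
largest Fibonacci ≤ 15409 is 10946; 15409 − 10946 = 4463
largest Fibonacci ≤ 4463 is 4181; 4463 − 4181 = 282
largest Fibonacci ≤ 282 is 233; 282 − 233 = 49
largest Fibonacci ≤ 49 is 34; 49 − 34 = 15
largest Fibonacci ≤ 15 is 13; 15 − 13 = 2
largest Fibonacci ≤ 2 is 2; 2 − 2 = 0
61777 = 46368 + 10946 + 4181 + 233 + 34 + 13 + 2, which has 7 terms.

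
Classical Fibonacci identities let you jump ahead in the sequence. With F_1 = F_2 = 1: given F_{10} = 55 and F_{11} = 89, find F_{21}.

10946

By F_{2k+1} = F_k² + F_{k+1}²: F_{21} = 55² + 89² = 3025 + 7921 = 10946.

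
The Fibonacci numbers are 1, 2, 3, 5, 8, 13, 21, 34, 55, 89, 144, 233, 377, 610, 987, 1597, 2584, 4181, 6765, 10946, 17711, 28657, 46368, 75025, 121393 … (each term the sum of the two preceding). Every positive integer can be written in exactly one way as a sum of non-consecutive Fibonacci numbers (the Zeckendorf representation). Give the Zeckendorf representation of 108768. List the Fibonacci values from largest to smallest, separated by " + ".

Greedily peel off the largest Fibonacci term at each step:
subtract 75025 from 108768: 33743 remains
subtract 28657 from 33743: 5086 remains
subtract 4181 from 5086: 905 remains
subtract 610 from 905: 295 remains
subtract 233 from 295: 62 remains
subtract 55 from 62: 7 remains
subtract 5 from 7: 2 remains
subtract 2 from 2: 0 remains
So 108768 = 75025 + 28657 + 4181 + 610 + 233 + 55 + 5 + 2, with no two terms consecutive in the sequence.

75025 + 28657 + 4181 + 610 + 233 + 55 + 5 + 2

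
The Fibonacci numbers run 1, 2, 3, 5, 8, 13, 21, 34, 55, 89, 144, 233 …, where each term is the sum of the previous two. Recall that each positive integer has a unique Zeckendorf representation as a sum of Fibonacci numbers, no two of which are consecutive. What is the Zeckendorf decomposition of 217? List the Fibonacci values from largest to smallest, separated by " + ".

144 + 55 + 13 + 5

217: greatest Fibonacci not exceeding it is 144, leaving 73
73: greatest Fibonacci not exceeding it is 55, leaving 18
18: greatest Fibonacci not exceeding it is 13, leaving 5
5: greatest Fibonacci not exceeding it is 5, leaving 0
So 217 = 144 + 55 + 13 + 5, with no two terms consecutive in the sequence.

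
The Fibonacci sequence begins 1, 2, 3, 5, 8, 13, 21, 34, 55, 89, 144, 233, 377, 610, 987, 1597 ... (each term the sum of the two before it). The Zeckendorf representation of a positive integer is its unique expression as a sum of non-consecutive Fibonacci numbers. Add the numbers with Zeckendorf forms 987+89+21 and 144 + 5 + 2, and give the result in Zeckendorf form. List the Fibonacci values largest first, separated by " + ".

987 + 233 + 21 + 5 + 2

The two numbers are 1097 and 151, so their sum is 1248.
Greedy algorithm:
take 987 (≤ 1248); 1248 − 987 = 261
take 233 (≤ 261); 261 − 233 = 28
take 21 (≤ 28); 28 − 21 = 7
take 5 (≤ 7); 7 − 5 = 2
take 2 (≤ 2); 2 − 2 = 0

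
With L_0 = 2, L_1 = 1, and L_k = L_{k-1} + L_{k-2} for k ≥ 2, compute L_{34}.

12752043

Iterating the recurrence up to L_{29} = 1149851 and L_{28} = 710647:
L_{30} = L_{29} + L_{28} = 1149851 + 710647 = 1860498
L_{31} = L_{30} + L_{29} = 1860498 + 1149851 = 3010349
L_{32} = L_{31} + L_{30} = 3010349 + 1860498 = 4870847
L_{33} = L_{32} + L_{31} = 4870847 + 3010349 = 7881196
L_{34} = L_{33} + L_{32} = 7881196 + 4870847 = 12752043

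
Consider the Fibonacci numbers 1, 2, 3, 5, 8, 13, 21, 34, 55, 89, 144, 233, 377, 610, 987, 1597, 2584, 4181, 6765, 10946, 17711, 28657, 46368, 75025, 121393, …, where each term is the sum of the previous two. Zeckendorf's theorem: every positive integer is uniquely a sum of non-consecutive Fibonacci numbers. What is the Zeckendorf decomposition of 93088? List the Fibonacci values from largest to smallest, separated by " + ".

75025 + 17711 + 233 + 89 + 21 + 8 + 1

Greedy algorithm:
largest Fibonacci ≤ 93088 is 75025; 93088 − 75025 = 18063
largest Fibonacci ≤ 18063 is 17711; 18063 − 17711 = 352
largest Fibonacci ≤ 352 is 233; 352 − 233 = 119
largest Fibonacci ≤ 119 is 89; 119 − 89 = 30
largest Fibonacci ≤ 30 is 21; 30 − 21 = 9
largest Fibonacci ≤ 9 is 8; 9 − 8 = 1
largest Fibonacci ≤ 1 is 1; 1 − 1 = 0
So 93088 = 75025 + 17711 + 233 + 89 + 21 + 8 + 1, with no two terms consecutive in the sequence.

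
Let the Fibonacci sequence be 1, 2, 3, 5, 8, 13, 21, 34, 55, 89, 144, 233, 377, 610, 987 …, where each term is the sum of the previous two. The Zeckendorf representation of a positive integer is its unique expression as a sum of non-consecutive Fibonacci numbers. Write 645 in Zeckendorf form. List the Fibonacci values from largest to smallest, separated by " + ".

Greedily peel off the largest Fibonacci term at each step:
610 ≤ 645 < 987, so take 610; remainder 35
34 ≤ 35 < 55, so take 34; remainder 1
1 ≤ 1 < 2, so take 1; remainder 0
So 645 = 610 + 34 + 1, with no two terms consecutive in the sequence.

610 + 34 + 1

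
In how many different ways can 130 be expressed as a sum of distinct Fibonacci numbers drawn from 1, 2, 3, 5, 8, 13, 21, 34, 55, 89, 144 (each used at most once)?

3

130 = 89+34+5+2 = 89+21+13+5+2 = 55+34+21+13+5+2 — 3 representations.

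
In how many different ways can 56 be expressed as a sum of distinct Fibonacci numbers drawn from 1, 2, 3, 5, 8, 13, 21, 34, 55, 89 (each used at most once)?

56 = 55+1 = 34+21+1 = 34+13+8+1 = 34+13+5+3+1 — 4 representations.

4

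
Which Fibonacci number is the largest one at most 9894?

6765

6765 ≤ 9894 < 10946, so the largest Fibonacci number not exceeding 9894 is 6765.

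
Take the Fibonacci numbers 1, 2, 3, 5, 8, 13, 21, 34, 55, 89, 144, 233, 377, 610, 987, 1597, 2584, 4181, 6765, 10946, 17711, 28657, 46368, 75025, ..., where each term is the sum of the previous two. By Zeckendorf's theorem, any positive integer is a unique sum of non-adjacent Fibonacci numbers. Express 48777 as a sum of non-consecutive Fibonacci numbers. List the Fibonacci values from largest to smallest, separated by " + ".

Greedy algorithm:
48777 − 46368 = 2409
2409 − 1597 = 812
812 − 610 = 202
202 − 144 = 58
58 − 55 = 3
3 − 3 = 0
So 48777 = 46368 + 1597 + 610 + 144 + 55 + 3, with no two terms consecutive in the sequence.

46368 + 1597 + 610 + 144 + 55 + 3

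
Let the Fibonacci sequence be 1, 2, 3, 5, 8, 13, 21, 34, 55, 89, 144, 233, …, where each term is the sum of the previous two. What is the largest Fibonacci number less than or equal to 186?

144

144 ≤ 186 < 233, so the largest Fibonacci number not exceeding 186 is 144.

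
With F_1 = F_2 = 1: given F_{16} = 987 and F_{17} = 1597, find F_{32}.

By the doubling identity F_{2k} = F_k(2F_{k+1} − F_k): F_{32} = 987·(2·1597 − 987) = 987·2207 = 2178309.

2178309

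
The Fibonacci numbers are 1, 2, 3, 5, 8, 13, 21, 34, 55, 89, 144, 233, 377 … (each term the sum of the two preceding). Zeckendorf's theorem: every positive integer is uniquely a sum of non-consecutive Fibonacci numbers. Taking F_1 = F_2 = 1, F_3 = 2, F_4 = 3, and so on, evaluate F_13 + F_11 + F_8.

F_13 + F_11 + F_8 = 233 + 89 + 21 = 343.

343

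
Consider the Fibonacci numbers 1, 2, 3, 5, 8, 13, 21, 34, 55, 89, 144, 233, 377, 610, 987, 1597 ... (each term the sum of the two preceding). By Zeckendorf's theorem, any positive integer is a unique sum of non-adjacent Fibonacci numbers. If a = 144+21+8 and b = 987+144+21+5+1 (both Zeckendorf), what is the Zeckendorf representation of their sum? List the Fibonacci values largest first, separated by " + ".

The two numbers are 173 and 1158, so their sum is 1331.
Greedily peel off the largest Fibonacci term at each step:
1331: greatest Fibonacci not exceeding it is 987, leaving 344
344: greatest Fibonacci not exceeding it is 233, leaving 111
111: greatest Fibonacci not exceeding it is 89, leaving 22
22: greatest Fibonacci not exceeding it is 21, leaving 1
1: greatest Fibonacci not exceeding it is 1, leaving 0

987 + 233 + 89 + 21 + 1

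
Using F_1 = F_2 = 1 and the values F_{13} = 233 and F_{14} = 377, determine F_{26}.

By the doubling identity F_{2k} = F_k(2F_{k+1} − F_k): F_{26} = 233·(2·377 − 233) = 233·521 = 121393.

121393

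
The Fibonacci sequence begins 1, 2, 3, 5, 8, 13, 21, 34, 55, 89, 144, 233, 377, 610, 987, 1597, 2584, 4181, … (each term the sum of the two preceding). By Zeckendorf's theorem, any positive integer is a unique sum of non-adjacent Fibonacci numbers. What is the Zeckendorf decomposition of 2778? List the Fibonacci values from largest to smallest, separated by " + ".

Repeatedly subtract the largest Fibonacci number that fits:
2778: greatest Fibonacci not exceeding it is 2584, leaving 194
194: greatest Fibonacci not exceeding it is 144, leaving 50
50: greatest Fibonacci not exceeding it is 34, leaving 16
16: greatest Fibonacci not exceeding it is 13, leaving 3
3: greatest Fibonacci not exceeding it is 3, leaving 0
So 2778 = 2584 + 144 + 34 + 13 + 3, with no two terms consecutive in the sequence.

2584 + 144 + 34 + 13 + 3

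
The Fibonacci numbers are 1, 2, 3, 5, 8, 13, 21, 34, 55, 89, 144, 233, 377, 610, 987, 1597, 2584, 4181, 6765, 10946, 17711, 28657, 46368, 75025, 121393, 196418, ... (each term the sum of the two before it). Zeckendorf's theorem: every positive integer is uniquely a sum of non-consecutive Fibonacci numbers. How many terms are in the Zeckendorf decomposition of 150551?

6

150551: greatest Fibonacci not exceeding it is 121393, leaving 29158
29158: greatest Fibonacci not exceeding it is 28657, leaving 501
501: greatest Fibonacci not exceeding it is 377, leaving 124
124: greatest Fibonacci not exceeding it is 89, leaving 35
35: greatest Fibonacci not exceeding it is 34, leaving 1
1: greatest Fibonacci not exceeding it is 1, leaving 0
150551 = 121393 + 28657 + 377 + 89 + 34 + 1, which has 6 terms.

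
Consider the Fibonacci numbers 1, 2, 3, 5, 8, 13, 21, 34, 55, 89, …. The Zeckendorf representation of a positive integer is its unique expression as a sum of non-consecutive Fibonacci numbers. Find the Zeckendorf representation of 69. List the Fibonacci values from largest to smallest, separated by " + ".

55 + 13 + 1

Repeatedly subtract the largest Fibonacci number that fits:
55 ≤ 69 < 89, so take 55; remainder 14
13 ≤ 14 < 21, so take 13; remainder 1
1 ≤ 1 < 2, so take 1; remainder 0
So 69 = 55 + 13 + 1, with no two terms consecutive in the sequence.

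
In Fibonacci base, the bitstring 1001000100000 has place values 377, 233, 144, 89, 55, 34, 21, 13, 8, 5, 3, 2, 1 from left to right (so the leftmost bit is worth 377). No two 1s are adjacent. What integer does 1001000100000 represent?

Summing the place values of the 1 bits: 377 + 89 + 13 = 479.

479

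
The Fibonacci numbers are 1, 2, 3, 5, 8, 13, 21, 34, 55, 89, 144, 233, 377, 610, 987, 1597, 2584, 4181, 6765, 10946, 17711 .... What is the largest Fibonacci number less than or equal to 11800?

10946

10946 ≤ 11800 < 17711, so the largest Fibonacci number not exceeding 11800 is 10946.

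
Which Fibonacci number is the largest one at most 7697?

6765

6765 ≤ 7697 < 10946, so the largest Fibonacci number not exceeding 7697 is 6765.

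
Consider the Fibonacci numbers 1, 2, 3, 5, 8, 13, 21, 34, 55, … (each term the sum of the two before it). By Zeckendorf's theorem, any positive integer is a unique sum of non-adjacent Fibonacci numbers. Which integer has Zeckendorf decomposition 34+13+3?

50

34+13+3 = 50.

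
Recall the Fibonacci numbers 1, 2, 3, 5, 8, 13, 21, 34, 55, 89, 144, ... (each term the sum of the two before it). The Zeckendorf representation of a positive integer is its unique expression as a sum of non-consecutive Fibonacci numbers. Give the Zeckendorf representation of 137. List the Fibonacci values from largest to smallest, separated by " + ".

89 + 34 + 13 + 1

Greedily peel off the largest Fibonacci term at each step:
89 ≤ 137 < 144, so take 89; remainder 48
34 ≤ 48 < 55, so take 34; remainder 14
13 ≤ 14 < 21, so take 13; remainder 1
1 ≤ 1 < 2, so take 1; remainder 0
So 137 = 89 + 34 + 13 + 1, with no two terms consecutive in the sequence.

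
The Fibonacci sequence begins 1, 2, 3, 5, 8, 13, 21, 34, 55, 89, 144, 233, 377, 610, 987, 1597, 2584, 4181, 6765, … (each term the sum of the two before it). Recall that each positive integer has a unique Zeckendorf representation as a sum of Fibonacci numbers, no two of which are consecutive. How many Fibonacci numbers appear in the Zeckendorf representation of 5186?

4181 ≤ 5186 < 6765, so take 4181; remainder 1005
987 ≤ 1005 < 1597, so take 987; remainder 18
13 ≤ 18 < 21, so take 13; remainder 5
5 ≤ 5 < 8, so take 5; remainder 0
5186 = 4181 + 987 + 13 + 5, which has 4 terms.

4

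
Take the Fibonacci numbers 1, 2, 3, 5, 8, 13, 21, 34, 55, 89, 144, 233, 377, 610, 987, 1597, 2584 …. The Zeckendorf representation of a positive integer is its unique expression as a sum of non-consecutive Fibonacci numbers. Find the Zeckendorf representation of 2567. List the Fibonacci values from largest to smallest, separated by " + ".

1597 + 610 + 233 + 89 + 34 + 3 + 1

Repeatedly subtract the largest Fibonacci number that fits:
1597 ≤ 2567 < 2584, so take 1597; remainder 970
610 ≤ 970 < 987, so take 610; remainder 360
233 ≤ 360 < 377, so take 233; remainder 127
89 ≤ 127 < 144, so take 89; remainder 38
34 ≤ 38 < 55, so take 34; remainder 4
3 ≤ 4 < 5, so take 3; remainder 1
1 ≤ 1 < 2, so take 1; remainder 0
So 2567 = 1597 + 610 + 233 + 89 + 34 + 3 + 1, with no two terms consecutive in the sequence.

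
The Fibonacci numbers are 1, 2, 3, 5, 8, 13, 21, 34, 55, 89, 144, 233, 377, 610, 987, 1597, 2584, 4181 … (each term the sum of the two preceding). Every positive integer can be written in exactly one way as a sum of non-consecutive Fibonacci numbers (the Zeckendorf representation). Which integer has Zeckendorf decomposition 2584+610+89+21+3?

2584+610+89+21+3 = 3307.

3307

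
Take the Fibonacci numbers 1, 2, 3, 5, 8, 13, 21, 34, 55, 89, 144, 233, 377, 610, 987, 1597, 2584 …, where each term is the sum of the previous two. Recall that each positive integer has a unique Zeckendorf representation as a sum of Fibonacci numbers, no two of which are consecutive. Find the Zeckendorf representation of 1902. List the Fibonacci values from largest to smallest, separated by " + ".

Greedy algorithm:
1902: greatest Fibonacci not exceeding it is 1597, leaving 305
305: greatest Fibonacci not exceeding it is 233, leaving 72
72: greatest Fibonacci not exceeding it is 55, leaving 17
17: greatest Fibonacci not exceeding it is 13, leaving 4
4: greatest Fibonacci not exceeding it is 3, leaving 1
1: greatest Fibonacci not exceeding it is 1, leaving 0
So 1902 = 1597 + 233 + 55 + 13 + 3 + 1, with no two terms consecutive in the sequence.

1597 + 233 + 55 + 13 + 3 + 1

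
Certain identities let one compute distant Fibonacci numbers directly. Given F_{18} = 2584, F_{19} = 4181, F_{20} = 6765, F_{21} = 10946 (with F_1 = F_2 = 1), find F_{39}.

63245986

By the addition formula F_{m+n} = F_m F_{n+1} + F_{m−1} F_n with m=21, n=18: F_{39} = 10946·4181 + 6765·2584 = 45765226 + 17480760 = 63245986.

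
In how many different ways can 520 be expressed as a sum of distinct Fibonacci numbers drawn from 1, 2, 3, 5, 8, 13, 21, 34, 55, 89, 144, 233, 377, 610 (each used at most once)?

520 = 377+89+34+13+5+2 = 233+144+89+34+13+5+2 — 2 representations.

2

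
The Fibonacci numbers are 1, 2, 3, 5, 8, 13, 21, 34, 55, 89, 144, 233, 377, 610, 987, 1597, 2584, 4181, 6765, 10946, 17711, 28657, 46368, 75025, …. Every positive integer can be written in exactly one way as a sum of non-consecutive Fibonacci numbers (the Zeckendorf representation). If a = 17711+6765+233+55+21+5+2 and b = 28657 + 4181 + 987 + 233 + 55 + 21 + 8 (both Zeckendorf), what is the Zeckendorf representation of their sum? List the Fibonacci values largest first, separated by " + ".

The two numbers are 24792 and 34142, so their sum is 58934.
58934: greatest Fibonacci not exceeding it is 46368, leaving 12566
12566: greatest Fibonacci not exceeding it is 10946, leaving 1620
1620: greatest Fibonacci not exceeding it is 1597, leaving 23
23: greatest Fibonacci not exceeding it is 21, leaving 2
2: greatest Fibonacci not exceeding it is 2, leaving 0

46368 + 10946 + 1597 + 21 + 2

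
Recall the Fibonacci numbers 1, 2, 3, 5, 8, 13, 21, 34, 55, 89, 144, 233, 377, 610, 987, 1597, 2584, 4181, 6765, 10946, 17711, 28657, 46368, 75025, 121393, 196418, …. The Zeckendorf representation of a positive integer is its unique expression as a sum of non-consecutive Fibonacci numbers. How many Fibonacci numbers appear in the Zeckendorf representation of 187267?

9

Repeatedly subtract the largest Fibonacci number that fits:
subtract 121393 from 187267: 65874 remains
subtract 46368 from 65874: 19506 remains
subtract 17711 from 19506: 1795 remains
subtract 1597 from 1795: 198 remains
subtract 144 from 198: 54 remains
subtract 34 from 54: 20 remains
subtract 13 from 20: 7 remains
subtract 5 from 7: 2 remains
subtract 2 from 2: 0 remains
187267 = 121393 + 46368 + 17711 + 1597 + 144 + 34 + 13 + 5 + 2, which has 9 terms.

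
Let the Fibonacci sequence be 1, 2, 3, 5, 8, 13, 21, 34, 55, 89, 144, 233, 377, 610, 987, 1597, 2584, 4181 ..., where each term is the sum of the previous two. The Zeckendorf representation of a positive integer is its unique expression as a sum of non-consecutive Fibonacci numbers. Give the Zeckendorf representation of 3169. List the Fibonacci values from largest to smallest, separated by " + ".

3169: greatest Fibonacci not exceeding it is 2584, leaving 585
585: greatest Fibonacci not exceeding it is 377, leaving 208
208: greatest Fibonacci not exceeding it is 144, leaving 64
64: greatest Fibonacci not exceeding it is 55, leaving 9
9: greatest Fibonacci not exceeding it is 8, leaving 1
1: greatest Fibonacci not exceeding it is 1, leaving 0
So 3169 = 2584 + 377 + 144 + 55 + 8 + 1, with no two terms consecutive in the sequence.

2584 + 377 + 144 + 55 + 8 + 1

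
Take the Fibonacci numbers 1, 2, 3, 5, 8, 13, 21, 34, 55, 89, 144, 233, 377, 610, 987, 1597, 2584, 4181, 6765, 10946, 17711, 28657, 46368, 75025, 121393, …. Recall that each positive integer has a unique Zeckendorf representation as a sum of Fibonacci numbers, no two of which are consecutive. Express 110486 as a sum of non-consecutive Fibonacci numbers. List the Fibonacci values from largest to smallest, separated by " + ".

Greedy algorithm:
110486: greatest Fibonacci not exceeding it is 75025, leaving 35461
35461: greatest Fibonacci not exceeding it is 28657, leaving 6804
6804: greatest Fibonacci not exceeding it is 6765, leaving 39
39: greatest Fibonacci not exceeding it is 34, leaving 5
5: greatest Fibonacci not exceeding it is 5, leaving 0
So 110486 = 75025 + 28657 + 6765 + 34 + 5, with no two terms consecutive in the sequence.

75025 + 28657 + 6765 + 34 + 5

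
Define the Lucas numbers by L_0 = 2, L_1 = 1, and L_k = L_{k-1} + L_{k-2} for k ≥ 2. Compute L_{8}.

Iterating the recurrence up to L_{3} = 4 and L_{2} = 3:
L_{4} = L_{3} + L_{2} = 4 + 3 = 7
L_{5} = L_{4} + L_{3} = 7 + 4 = 11
L_{6} = L_{5} + L_{4} = 11 + 7 = 18
L_{7} = L_{6} + L_{5} = 18 + 11 = 29
L_{8} = L_{7} + L_{6} = 29 + 18 = 47

47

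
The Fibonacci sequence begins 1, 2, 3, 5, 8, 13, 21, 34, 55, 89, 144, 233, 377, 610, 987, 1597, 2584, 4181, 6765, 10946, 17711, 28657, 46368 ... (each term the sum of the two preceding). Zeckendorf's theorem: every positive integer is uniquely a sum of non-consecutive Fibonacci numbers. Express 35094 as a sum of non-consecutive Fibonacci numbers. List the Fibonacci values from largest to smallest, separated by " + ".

Greedily peel off the largest Fibonacci term at each step:
take 28657 (≤ 35094); 35094 − 28657 = 6437
take 4181 (≤ 6437); 6437 − 4181 = 2256
take 1597 (≤ 2256); 2256 − 1597 = 659
take 610 (≤ 659); 659 − 610 = 49
take 34 (≤ 49); 49 − 34 = 15
take 13 (≤ 15); 15 − 13 = 2
take 2 (≤ 2); 2 − 2 = 0
So 35094 = 28657 + 4181 + 1597 + 610 + 34 + 13 + 2, with no two terms consecutive in the sequence.

28657 + 4181 + 1597 + 610 + 34 + 13 + 2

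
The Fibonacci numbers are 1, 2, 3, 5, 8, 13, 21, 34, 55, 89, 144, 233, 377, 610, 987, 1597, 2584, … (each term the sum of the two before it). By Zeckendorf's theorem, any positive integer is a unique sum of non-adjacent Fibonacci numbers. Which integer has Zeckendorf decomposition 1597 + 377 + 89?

2063

1597 + 377 + 89 = 2063.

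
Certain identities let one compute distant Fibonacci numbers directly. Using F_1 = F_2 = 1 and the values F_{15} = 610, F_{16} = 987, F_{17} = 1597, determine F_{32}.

2178309

By the addition formula F_{m+n} = F_m F_{n+1} + F_{m−1} F_n with m=16, n=16: F_{32} = 987·1597 + 610·987 = 1576239 + 602070 = 2178309.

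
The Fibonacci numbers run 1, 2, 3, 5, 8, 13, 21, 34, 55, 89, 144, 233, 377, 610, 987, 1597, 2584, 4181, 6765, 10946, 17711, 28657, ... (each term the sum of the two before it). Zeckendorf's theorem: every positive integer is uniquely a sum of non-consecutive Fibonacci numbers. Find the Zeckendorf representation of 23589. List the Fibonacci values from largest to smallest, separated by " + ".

Greedily peel off the largest Fibonacci term at each step:
take 17711 (≤ 23589); 23589 − 17711 = 5878
take 4181 (≤ 5878); 5878 − 4181 = 1697
take 1597 (≤ 1697); 1697 − 1597 = 100
take 89 (≤ 100); 100 − 89 = 11
take 8 (≤ 11); 11 − 8 = 3
take 3 (≤ 3); 3 − 3 = 0
So 23589 = 17711 + 4181 + 1597 + 89 + 8 + 3, with no two terms consecutive in the sequence.

17711 + 4181 + 1597 + 89 + 8 + 3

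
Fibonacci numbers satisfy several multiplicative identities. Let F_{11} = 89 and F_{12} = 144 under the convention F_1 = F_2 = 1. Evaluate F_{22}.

By the doubling identity F_{2k} = F_k(2F_{k+1} − F_k): F_{22} = 89·(2·144 − 89) = 89·199 = 17711.

17711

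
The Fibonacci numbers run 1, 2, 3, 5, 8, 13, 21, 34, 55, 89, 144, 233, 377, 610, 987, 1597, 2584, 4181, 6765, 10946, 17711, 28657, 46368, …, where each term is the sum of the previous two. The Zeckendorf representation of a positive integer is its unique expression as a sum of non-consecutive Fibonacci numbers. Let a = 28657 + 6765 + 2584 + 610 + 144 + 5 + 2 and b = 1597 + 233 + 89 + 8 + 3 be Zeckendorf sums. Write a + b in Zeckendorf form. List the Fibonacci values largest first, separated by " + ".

28657 + 10946 + 987 + 89 + 13 + 5

The two numbers are 38767 and 1930, so their sum is 40697.
40697: greatest Fibonacci not exceeding it is 28657, leaving 12040
12040: greatest Fibonacci not exceeding it is 10946, leaving 1094
1094: greatest Fibonacci not exceeding it is 987, leaving 107
107: greatest Fibonacci not exceeding it is 89, leaving 18
18: greatest Fibonacci not exceeding it is 13, leaving 5
5: greatest Fibonacci not exceeding it is 5, leaving 0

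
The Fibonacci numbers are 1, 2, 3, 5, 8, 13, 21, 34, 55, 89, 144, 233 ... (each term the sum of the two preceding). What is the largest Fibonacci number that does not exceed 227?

144

144 ≤ 227 < 233, so the largest Fibonacci number not exceeding 227 is 144.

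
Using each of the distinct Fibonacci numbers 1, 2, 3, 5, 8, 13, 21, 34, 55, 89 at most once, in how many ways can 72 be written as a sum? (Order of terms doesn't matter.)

Each representation comes from the Zeckendorf form by replacing some F_k with F_{k−1} + F_{k−2} where possible.
72 = 55+13+3+1 = 55+8+5+3+1 = 34+21+13+3+1 = … (1 more), for 4 in all.

4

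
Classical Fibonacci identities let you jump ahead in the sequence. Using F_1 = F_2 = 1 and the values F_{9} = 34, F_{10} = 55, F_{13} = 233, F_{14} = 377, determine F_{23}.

By the addition formula F_{m+n} = F_m F_{n+1} + F_{m−1} F_n with m=14, n=9: F_{23} = 377·55 + 233·34 = 20735 + 7922 = 28657.

28657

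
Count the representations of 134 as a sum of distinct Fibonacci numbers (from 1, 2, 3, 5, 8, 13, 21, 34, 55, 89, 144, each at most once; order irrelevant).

134 = 89+34+8+3 = 89+34+8+2+1 = 89+21+13+8+3 = 89+34+5+3+2+1 = … (5 more), for 9 in all.

9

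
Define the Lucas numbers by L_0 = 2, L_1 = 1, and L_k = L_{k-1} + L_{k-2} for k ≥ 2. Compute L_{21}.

24476

Iterating the recurrence up to L_{17} = 3571 and L_{16} = 2207:
L_{18} = L_{17} + L_{16} = 3571 + 2207 = 5778
L_{19} = L_{18} + L_{17} = 5778 + 3571 = 9349
L_{20} = L_{19} + L_{18} = 9349 + 5778 = 15127
L_{21} = L_{20} + L_{19} = 15127 + 9349 = 24476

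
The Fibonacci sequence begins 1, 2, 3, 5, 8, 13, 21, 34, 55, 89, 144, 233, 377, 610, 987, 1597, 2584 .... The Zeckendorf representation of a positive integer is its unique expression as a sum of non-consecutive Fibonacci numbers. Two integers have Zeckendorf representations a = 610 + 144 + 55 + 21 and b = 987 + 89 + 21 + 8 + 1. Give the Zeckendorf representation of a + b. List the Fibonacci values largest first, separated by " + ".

The two numbers are 830 and 1106, so their sum is 1936.
subtract 1597 from 1936: 339 remains
subtract 233 from 339: 106 remains
subtract 89 from 106: 17 remains
subtract 13 from 17: 4 remains
subtract 3 from 4: 1 remains
subtract 1 from 1: 0 remains

1597 + 233 + 89 + 13 + 3 + 1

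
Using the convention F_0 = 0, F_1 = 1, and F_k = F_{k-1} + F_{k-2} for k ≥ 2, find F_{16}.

987

Iterating the recurrence up to F_{8} = 21 and F_{7} = 13:
F_{9} = F_{8} + F_{7} = 21 + 13 = 34
F_{10} = F_{9} + F_{8} = 34 + 21 = 55
F_{11} = F_{10} + F_{9} = 55 + 34 = 89
F_{12} = F_{11} + F_{10} = 89 + 55 = 144
F_{13} = F_{12} + F_{11} = 144 + 89 = 233
F_{14} = F_{13} + F_{12} = 233 + 144 = 377
F_{15} = F_{14} + F_{13} = 377 + 233 = 610
F_{16} = F_{15} + F_{14} = 610 + 377 = 987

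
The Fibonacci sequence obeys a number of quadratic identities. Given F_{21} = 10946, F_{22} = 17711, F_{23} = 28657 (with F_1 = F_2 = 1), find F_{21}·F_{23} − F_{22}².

10946·28657 − 17711² = 313679522 − 313679521 = 1. (Cassini's identity: F_{k−1}F_{k+1} − F_k² = (−1)^k.)

1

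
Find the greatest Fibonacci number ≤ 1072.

987 ≤ 1072 < 1597, so the largest Fibonacci number not exceeding 1072 is 987.

987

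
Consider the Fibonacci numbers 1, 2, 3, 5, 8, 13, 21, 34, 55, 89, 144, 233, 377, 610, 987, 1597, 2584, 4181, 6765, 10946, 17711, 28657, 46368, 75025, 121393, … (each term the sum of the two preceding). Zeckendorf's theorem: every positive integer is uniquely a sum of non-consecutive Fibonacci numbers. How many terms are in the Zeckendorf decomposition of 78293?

75025 ≤ 78293 < 121393, so take 75025; remainder 3268
2584 ≤ 3268 < 4181, so take 2584; remainder 684
610 ≤ 684 < 987, so take 610; remainder 74
55 ≤ 74 < 89, so take 55; remainder 19
13 ≤ 19 < 21, so take 13; remainder 6
5 ≤ 6 < 8, so take 5; remainder 1
1 ≤ 1 < 2, so take 1; remainder 0
78293 = 75025 + 2584 + 610 + 55 + 13 + 5 + 1, which has 7 terms.

7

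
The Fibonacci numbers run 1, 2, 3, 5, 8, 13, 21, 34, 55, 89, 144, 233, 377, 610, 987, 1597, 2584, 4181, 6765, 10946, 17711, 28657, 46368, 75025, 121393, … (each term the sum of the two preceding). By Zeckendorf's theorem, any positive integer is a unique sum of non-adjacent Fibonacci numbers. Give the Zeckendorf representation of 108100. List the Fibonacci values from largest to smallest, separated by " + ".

75025 + 28657 + 4181 + 233 + 3 + 1

Greedy algorithm:
subtract 75025 from 108100: 33075 remains
subtract 28657 from 33075: 4418 remains
subtract 4181 from 4418: 237 remains
subtract 233 from 237: 4 remains
subtract 3 from 4: 1 remains
subtract 1 from 1: 0 remains
So 108100 = 75025 + 28657 + 4181 + 233 + 3 + 1, with no two terms consecutive in the sequence.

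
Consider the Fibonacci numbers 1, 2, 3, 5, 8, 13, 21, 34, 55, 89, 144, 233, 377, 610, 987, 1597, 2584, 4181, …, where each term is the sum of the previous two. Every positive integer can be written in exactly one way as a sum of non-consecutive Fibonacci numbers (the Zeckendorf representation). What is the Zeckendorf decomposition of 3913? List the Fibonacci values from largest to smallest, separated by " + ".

Greedily peel off the largest Fibonacci term at each step:
subtract 2584 from 3913: 1329 remains
subtract 987 from 1329: 342 remains
subtract 233 from 342: 109 remains
subtract 89 from 109: 20 remains
subtract 13 from 20: 7 remains
subtract 5 from 7: 2 remains
subtract 2 from 2: 0 remains
So 3913 = 2584 + 987 + 233 + 89 + 13 + 5 + 2, with no two terms consecutive in the sequence.

2584 + 987 + 233 + 89 + 13 + 5 + 2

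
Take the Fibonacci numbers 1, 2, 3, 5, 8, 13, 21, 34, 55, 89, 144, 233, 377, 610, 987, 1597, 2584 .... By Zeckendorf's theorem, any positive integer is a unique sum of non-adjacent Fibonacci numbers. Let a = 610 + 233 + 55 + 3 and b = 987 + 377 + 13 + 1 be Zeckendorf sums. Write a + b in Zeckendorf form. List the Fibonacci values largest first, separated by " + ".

The two numbers are 901 and 1378, so their sum is 2279.
subtract 1597 from 2279: 682 remains
subtract 610 from 682: 72 remains
subtract 55 from 72: 17 remains
subtract 13 from 17: 4 remains
subtract 3 from 4: 1 remains
subtract 1 from 1: 0 remains

1597 + 610 + 55 + 13 + 3 + 1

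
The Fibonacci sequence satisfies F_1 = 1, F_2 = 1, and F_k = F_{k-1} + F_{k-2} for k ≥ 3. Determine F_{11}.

Iterating the recurrence up to F_{5} = 5 and F_{4} = 3:
F_{6} = F_{5} + F_{4} = 5 + 3 = 8
F_{7} = F_{6} + F_{5} = 8 + 5 = 13
F_{8} = F_{7} + F_{6} = 13 + 8 = 21
F_{9} = F_{8} + F_{7} = 21 + 13 = 34
F_{10} = F_{9} + F_{8} = 34 + 21 = 55
F_{11} = F_{10} + F_{9} = 55 + 34 = 89

89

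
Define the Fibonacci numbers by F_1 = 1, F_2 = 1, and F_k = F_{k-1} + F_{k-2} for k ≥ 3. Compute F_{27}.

Iterating the recurrence up to F_{23} = 28657 and F_{22} = 17711:
F_{24} = F_{23} + F_{22} = 28657 + 17711 = 46368
F_{25} = F_{24} + F_{23} = 46368 + 28657 = 75025
F_{26} = F_{25} + F_{24} = 75025 + 46368 = 121393
F_{27} = F_{26} + F_{25} = 121393 + 75025 = 196418

196418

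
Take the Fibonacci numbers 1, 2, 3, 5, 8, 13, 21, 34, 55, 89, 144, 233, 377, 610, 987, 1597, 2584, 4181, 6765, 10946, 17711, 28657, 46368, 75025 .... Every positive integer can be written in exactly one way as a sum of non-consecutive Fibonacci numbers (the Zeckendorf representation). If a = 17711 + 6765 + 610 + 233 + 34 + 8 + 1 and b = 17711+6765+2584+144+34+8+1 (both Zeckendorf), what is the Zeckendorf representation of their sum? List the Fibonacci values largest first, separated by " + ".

The two numbers are 25362 and 27247, so their sum is 52609.
largest Fibonacci ≤ 52609 is 46368; 52609 − 46368 = 6241
largest Fibonacci ≤ 6241 is 4181; 6241 − 4181 = 2060
largest Fibonacci ≤ 2060 is 1597; 2060 − 1597 = 463
largest Fibonacci ≤ 463 is 377; 463 − 377 = 86
largest Fibonacci ≤ 86 is 55; 86 − 55 = 31
largest Fibonacci ≤ 31 is 21; 31 − 21 = 10
largest Fibonacci ≤ 10 is 8; 10 − 8 = 2
largest Fibonacci ≤ 2 is 2; 2 − 2 = 0

46368 + 4181 + 1597 + 377 + 55 + 21 + 8 + 2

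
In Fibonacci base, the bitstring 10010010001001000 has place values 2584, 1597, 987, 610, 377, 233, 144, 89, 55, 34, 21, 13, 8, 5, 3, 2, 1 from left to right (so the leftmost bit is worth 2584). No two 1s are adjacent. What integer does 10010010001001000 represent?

Summing the place values of the 1 bits: 2584 + 610 + 144 + 21 + 5 = 3364.

3364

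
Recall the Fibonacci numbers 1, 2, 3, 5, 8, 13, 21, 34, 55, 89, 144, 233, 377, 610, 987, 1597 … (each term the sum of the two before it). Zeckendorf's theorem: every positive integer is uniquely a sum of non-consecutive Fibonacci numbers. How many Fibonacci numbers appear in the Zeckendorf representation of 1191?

4

1191: greatest Fibonacci not exceeding it is 987, leaving 204
204: greatest Fibonacci not exceeding it is 144, leaving 60
60: greatest Fibonacci not exceeding it is 55, leaving 5
5: greatest Fibonacci not exceeding it is 5, leaving 0
1191 = 987 + 144 + 55 + 5, which has 4 terms.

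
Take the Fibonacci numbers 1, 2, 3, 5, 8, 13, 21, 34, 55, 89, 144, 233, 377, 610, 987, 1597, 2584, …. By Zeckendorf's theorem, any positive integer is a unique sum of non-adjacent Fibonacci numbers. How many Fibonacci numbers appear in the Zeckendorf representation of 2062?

subtract 1597 from 2062: 465 remains
subtract 377 from 465: 88 remains
subtract 55 from 88: 33 remains
subtract 21 from 33: 12 remains
subtract 8 from 12: 4 remains
subtract 3 from 4: 1 remains
subtract 1 from 1: 0 remains
2062 = 1597 + 377 + 55 + 21 + 8 + 3 + 1, which has 7 terms.

7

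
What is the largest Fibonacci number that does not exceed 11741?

10946

10946 ≤ 11741 < 17711, so the largest Fibonacci number not exceeding 11741 is 10946.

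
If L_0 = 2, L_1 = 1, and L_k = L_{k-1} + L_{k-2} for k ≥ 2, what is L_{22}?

39603

Iterating the recurrence up to L_{16} = 2207 and L_{15} = 1364:
L_{17} = L_{16} + L_{15} = 2207 + 1364 = 3571
L_{18} = L_{17} + L_{16} = 3571 + 2207 = 5778
L_{19} = L_{18} + L_{17} = 5778 + 3571 = 9349
L_{20} = L_{19} + L_{18} = 9349 + 5778 = 15127
L_{21} = L_{20} + L_{19} = 15127 + 9349 = 24476
L_{22} = L_{21} + L_{20} = 24476 + 15127 = 39603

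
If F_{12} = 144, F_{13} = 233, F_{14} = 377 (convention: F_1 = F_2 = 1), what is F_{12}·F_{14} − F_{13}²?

144·377 − 233² = 54288 − 54289 = -1. (Cassini's identity: F_{k−1}F_{k+1} − F_k² = (−1)^k.)

-1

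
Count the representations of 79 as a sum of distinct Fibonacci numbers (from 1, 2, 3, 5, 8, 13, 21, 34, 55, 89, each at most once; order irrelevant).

79 = 55+21+3 = 55+21+2+1 = 55+13+8+3 = 55+13+8+2+1 = … (4 more), for 8 in all.

8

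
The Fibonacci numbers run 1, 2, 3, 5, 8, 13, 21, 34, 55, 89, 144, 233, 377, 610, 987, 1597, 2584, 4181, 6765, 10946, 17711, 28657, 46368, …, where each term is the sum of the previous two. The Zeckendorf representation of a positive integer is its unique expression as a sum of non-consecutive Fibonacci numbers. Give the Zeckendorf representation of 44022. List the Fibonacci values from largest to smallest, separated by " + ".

28657 + 10946 + 4181 + 233 + 5

subtract 28657 from 44022: 15365 remains
subtract 10946 from 15365: 4419 remains
subtract 4181 from 4419: 238 remains
subtract 233 from 238: 5 remains
subtract 5 from 5: 0 remains
So 44022 = 28657 + 10946 + 4181 + 233 + 5, with no two terms consecutive in the sequence.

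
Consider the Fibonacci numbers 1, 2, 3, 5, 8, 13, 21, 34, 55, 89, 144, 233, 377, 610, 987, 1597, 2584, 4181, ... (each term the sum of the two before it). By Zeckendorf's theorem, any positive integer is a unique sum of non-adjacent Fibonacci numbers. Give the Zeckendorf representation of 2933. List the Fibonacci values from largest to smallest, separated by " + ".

take 2584 (≤ 2933); 2933 − 2584 = 349
take 233 (≤ 349); 349 − 233 = 116
take 89 (≤ 116); 116 − 89 = 27
take 21 (≤ 27); 27 − 21 = 6
take 5 (≤ 6); 6 − 5 = 1
take 1 (≤ 1); 1 − 1 = 0
So 2933 = 2584 + 233 + 89 + 21 + 5 + 1, with no two terms consecutive in the sequence.

2584 + 233 + 89 + 21 + 5 + 1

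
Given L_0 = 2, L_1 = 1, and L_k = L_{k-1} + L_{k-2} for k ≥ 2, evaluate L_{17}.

3571

Iterating the recurrence up to L_{12} = 322 and L_{11} = 199:
L_{13} = L_{12} + L_{11} = 322 + 199 = 521
L_{14} = L_{13} + L_{12} = 521 + 322 = 843
L_{15} = L_{14} + L_{13} = 843 + 521 = 1364
L_{16} = L_{15} + L_{14} = 1364 + 843 = 2207
L_{17} = L_{16} + L_{15} = 2207 + 1364 = 3571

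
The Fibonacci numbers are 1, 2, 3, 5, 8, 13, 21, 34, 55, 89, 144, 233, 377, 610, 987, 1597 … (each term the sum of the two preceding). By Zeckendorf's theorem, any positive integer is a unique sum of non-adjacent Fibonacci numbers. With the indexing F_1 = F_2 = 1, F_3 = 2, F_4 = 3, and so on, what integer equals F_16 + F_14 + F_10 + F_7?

F_16 + F_14 + F_10 + F_7 = 987 + 377 + 55 + 13 = 1432.

1432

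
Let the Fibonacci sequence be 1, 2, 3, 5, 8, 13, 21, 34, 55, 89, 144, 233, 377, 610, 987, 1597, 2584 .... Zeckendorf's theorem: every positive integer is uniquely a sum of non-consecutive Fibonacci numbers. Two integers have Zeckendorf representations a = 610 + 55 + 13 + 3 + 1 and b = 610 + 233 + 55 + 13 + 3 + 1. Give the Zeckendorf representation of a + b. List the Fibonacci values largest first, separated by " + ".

1597

The two numbers are 682 and 915, so their sum is 1597.
subtract 1597 from 1597: 0 remains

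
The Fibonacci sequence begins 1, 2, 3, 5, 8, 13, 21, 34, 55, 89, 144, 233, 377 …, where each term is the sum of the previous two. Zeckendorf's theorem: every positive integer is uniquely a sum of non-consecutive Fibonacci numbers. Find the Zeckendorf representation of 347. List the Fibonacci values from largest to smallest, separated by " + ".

233 + 89 + 21 + 3 + 1

take 233 (≤ 347); 347 − 233 = 114
take 89 (≤ 114); 114 − 89 = 25
take 21 (≤ 25); 25 − 21 = 4
take 3 (≤ 4); 4 − 3 = 1
take 1 (≤ 1); 1 − 1 = 0
So 347 = 233 + 89 + 21 + 3 + 1, with no two terms consecutive in the sequence.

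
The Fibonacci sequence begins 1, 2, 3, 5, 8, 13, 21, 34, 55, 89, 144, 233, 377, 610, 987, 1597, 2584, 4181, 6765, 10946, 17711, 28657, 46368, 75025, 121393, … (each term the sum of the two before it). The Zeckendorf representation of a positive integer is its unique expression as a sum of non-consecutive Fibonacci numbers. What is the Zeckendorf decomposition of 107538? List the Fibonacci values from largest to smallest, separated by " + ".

Greedy algorithm:
take 75025 (≤ 107538); 107538 − 75025 = 32513
take 28657 (≤ 32513); 32513 − 28657 = 3856
take 2584 (≤ 3856); 3856 − 2584 = 1272
take 987 (≤ 1272); 1272 − 987 = 285
take 233 (≤ 285); 285 − 233 = 52
take 34 (≤ 52); 52 − 34 = 18
take 13 (≤ 18); 18 − 13 = 5
take 5 (≤ 5); 5 − 5 = 0
So 107538 = 75025 + 28657 + 2584 + 987 + 233 + 34 + 13 + 5, with no two terms consecutive in the sequence.

75025 + 28657 + 2584 + 987 + 233 + 34 + 13 + 5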